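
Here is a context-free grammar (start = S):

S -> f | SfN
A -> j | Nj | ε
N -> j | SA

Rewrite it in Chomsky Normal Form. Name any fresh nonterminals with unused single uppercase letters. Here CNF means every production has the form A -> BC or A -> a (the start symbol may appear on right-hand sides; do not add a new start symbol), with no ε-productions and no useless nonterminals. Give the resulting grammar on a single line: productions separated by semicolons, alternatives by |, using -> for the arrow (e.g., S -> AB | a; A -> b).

Nullable: {A}; after ε-elimination: S -> f | SfN; A -> j | Nj; N -> S | j | SA.
After unit-elimination: S -> f | SfN; A -> j | Nj; N -> f | j | SA | SfN.
TERM: introduce C -> f, B -> j and substitute in every rule of length ≥2.
BIN: N -> SCN becomes N -> SD, D -> CN; S -> SCN becomes S -> SE, E -> CN.

S -> f | SE; A -> j | NB; B -> j; C -> f; D -> CN; E -> CN; N -> f | j | SA | SD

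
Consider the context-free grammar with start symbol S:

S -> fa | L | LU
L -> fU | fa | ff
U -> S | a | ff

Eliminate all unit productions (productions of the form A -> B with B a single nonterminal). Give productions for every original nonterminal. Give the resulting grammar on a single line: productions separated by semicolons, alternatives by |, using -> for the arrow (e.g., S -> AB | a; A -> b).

S -> LU | fU | fa | ff; L -> fU | fa | ff; U -> a | LU | fU | fa | ff

Unit productions: S->L, U->S.
Unit pairs (A ⇒* B via units): (S,L), (U,L), (U,S).
S: inherits non-unit rules of {L, S} → LU | fU | fa | ff.
L: inherits non-unit rules of {L} → fU | fa | ff.
U: inherits non-unit rules of {L, S, U} → LU | a | fU | fa | ff.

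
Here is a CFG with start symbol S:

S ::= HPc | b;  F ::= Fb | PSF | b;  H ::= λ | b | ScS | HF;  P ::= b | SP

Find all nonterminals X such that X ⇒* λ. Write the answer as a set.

Directly nullable (have an ε-rule): {H}.
Not nullable: F, P, S — each has a terminal in every rule's right-hand side or depends on a non-nullable symbol.

{H}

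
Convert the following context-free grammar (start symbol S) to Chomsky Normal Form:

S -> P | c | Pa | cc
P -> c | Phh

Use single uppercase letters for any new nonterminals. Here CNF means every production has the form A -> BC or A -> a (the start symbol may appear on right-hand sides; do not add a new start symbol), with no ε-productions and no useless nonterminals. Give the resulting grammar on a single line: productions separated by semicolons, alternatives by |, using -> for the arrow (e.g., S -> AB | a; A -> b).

No ε-productions.
After unit-elimination: S -> c | Pa | cc | Phh; P -> c | Phh.
TERM: introduce B -> a, C -> c, A -> h and substitute in every rule of length ≥2.
BIN: P -> PAA becomes P -> PD, D -> AA; S -> PAA becomes S -> PE, E -> AA.

S -> c | CC | PB | PE; A -> h; B -> a; C -> c; D -> AA; E -> AA; P -> c | PD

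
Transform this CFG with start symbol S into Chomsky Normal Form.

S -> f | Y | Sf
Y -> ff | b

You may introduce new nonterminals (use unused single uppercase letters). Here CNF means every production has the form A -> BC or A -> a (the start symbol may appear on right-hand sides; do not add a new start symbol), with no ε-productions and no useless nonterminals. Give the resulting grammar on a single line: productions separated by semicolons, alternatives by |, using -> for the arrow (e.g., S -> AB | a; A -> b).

No ε-productions.
After unit-elimination: S -> b | f | Sf | ff; Y -> b | ff.
TERM: introduce A -> f and substitute in every rule of length ≥2.
Drop unreachable/unproductive: Y.

S -> b | f | AA | SA; A -> f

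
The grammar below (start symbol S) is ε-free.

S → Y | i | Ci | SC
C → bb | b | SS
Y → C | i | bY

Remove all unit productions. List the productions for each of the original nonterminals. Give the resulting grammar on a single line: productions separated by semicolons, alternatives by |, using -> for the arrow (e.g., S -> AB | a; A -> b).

S -> b | i | Ci | SC | SS | bY | bb; C -> b | SS | bb; Y -> b | i | SS | bY | bb

Unit productions: S->Y, Y->C.
Unit pairs (A ⇒* B via units): (S,C), (S,Y), (Y,C).
S: inherits non-unit rules of {C, S, Y} → Ci | SC | SS | b | bY | bb | i.
C: inherits non-unit rules of {C} → SS | b | bb.
Y: inherits non-unit rules of {C, Y} → SS | b | bY | bb | i.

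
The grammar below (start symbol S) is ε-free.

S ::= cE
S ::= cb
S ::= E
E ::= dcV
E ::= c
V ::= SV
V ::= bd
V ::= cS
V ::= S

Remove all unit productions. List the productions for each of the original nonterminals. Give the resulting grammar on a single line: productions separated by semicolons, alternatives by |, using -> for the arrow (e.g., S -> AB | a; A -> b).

Unit productions: S->E, V->S.
Unit pairs (A ⇒* B via units): (S,E), (V,E), (V,S).
S: inherits non-unit rules of {E, S} → c | cE | cb | dcV.
E: inherits non-unit rules of {E} → c | dcV.
V: inherits non-unit rules of {E, S, V} → SV | bd | c | cE | cS | cb | dcV.

S -> c | cE | cb | dcV; E -> c | dcV; V -> c | SV | bd | cE | cS | cb | dcV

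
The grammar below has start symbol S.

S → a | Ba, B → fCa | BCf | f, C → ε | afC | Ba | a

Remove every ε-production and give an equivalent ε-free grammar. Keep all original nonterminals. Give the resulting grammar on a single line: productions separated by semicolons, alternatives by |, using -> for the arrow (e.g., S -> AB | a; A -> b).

Nullable set: {C}.
B -> BCf: C nullable, giving BCf | Bf.
B -> fCa: C nullable, giving fCa | fa.
Drop C -> ε.
C -> afC: C nullable, giving af | afC.
Unchanged (no nullable symbols): S -> Ba; S -> a; B -> f; C -> Ba; C -> a.

S -> a | Ba; B -> f | Bf | fa | BCf | fCa; C -> a | Ba | af | afC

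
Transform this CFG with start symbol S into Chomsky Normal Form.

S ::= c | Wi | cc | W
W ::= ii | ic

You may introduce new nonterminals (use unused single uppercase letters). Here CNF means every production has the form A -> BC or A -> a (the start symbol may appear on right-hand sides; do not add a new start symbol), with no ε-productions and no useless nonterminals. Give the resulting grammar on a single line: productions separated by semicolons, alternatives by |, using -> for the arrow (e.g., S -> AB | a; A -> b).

No ε-productions.
After unit-elimination: S -> c | Wi | cc | ic | ii; W -> ic | ii.
TERM: introduce B -> c, A -> i and substitute in every rule of length ≥2.

S -> c | AA | AB | BB | WA; A -> i; B -> c; W -> AA | AB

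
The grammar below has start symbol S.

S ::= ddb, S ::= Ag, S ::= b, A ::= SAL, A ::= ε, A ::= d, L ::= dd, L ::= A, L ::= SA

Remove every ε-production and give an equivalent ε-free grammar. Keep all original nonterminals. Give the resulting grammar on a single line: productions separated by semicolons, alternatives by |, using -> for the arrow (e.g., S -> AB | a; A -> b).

S -> b | g | Ag | ddb; A -> S | d | SA | SL | SAL; L -> A | S | SA | dd

Nullable set: {A, L}.
S -> Ag: A nullable, giving Ag | g.
Drop A -> ε.
A -> SAL: A, L nullable, giving S | SA | SAL | SL.
L -> A: A nullable, giving A.
L -> SA: A nullable, giving S | SA.
Unchanged (no nullable symbols): S -> b; S -> ddb; A -> d; L -> dd.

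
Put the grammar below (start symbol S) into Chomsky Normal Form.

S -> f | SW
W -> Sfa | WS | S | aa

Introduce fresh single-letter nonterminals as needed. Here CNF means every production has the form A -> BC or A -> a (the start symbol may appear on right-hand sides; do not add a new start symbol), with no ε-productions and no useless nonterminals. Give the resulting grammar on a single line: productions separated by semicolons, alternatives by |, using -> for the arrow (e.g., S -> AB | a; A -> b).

No ε-productions.
After unit-elimination: S -> f | SW; W -> f | SW | WS | aa | Sfa.
TERM: introduce B -> a, A -> f and substitute in every rule of length ≥2.
BIN: W -> SAB becomes W -> SC, C -> AB.

S -> f | SW; A -> f; B -> a; C -> AB; W -> f | BB | SC | SW | WS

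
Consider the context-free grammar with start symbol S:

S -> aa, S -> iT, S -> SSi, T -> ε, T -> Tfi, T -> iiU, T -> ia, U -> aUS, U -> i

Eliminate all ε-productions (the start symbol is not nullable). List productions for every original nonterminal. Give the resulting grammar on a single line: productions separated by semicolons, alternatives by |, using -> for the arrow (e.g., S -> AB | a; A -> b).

S -> i | aa | iT | SSi; T -> fi | ia | Tfi | iiU; U -> i | aUS

Nullable set: {T}.
S -> iT: T nullable, giving i | iT.
Drop T -> ε.
T -> Tfi: T nullable, giving Tfi | fi.
Unchanged (no nullable symbols): S -> SSi; S -> aa; T -> ia; T -> iiU; U -> aUS; U -> i.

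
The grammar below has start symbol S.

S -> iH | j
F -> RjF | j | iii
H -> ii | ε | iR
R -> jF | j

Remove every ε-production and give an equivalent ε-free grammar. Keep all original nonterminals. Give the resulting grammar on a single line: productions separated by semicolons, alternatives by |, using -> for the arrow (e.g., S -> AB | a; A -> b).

Nullable set: {H}.
S -> iH: H nullable, giving i | iH.
Drop H -> ε.
Unchanged (no nullable symbols): S -> j; F -> RjF; F -> iii; F -> j; H -> iR; H -> ii; R -> j; R -> jF.

S -> i | j | iH; F -> j | RjF | iii; H -> iR | ii; R -> j | jF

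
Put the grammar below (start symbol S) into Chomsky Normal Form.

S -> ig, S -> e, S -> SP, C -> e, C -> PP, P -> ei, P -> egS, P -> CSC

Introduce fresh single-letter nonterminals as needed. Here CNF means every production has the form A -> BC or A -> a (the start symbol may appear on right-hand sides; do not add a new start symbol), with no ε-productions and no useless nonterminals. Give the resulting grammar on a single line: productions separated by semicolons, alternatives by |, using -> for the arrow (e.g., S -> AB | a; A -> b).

No ε-productions.
No unit productions to eliminate.
TERM: introduce A -> e, B -> g, D -> i and substitute in every rule of length ≥2.
BIN: P -> ABS becomes P -> AE, E -> BS; P -> CSC becomes P -> CF, F -> SC.

S -> e | DB | SP; A -> e; B -> g; C -> e | PP; D -> i; E -> BS; F -> SC; P -> AD | AE | CF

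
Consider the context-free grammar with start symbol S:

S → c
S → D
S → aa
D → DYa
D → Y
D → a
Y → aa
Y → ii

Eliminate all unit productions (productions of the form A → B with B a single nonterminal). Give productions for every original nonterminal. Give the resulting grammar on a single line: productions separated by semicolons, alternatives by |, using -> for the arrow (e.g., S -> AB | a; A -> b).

S -> a | c | aa | ii | DYa; D -> a | aa | ii | DYa; Y -> aa | ii

Unit productions: D->Y, S->D.
Unit pairs (A ⇒* B via units): (D,Y), (S,D), (S,Y).
S: inherits non-unit rules of {D, S, Y} → DYa | a | aa | c | ii.
D: inherits non-unit rules of {D, Y} → DYa | a | aa | ii.
Y: inherits non-unit rules of {Y} → aa | ii.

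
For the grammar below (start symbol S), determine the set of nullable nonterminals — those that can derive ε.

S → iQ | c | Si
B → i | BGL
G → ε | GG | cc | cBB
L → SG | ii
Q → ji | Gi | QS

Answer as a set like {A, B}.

{G}

Directly nullable (have an ε-rule): {G}.
Not nullable: B, L, Q, S — each has a terminal in every rule's right-hand side or depends on a non-nullable symbol.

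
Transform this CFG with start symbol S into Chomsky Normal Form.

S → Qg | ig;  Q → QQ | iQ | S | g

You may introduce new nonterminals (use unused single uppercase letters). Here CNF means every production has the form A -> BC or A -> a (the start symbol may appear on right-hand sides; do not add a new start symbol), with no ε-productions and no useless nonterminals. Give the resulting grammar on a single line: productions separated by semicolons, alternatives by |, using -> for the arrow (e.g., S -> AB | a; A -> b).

No ε-productions.
After unit-elimination: S -> Qg | ig; Q -> g | QQ | Qg | iQ | ig.
TERM: introduce A -> g, B -> i and substitute in every rule of length ≥2.

S -> BA | QA; A -> g; B -> i; Q -> g | BA | BQ | QA | QQ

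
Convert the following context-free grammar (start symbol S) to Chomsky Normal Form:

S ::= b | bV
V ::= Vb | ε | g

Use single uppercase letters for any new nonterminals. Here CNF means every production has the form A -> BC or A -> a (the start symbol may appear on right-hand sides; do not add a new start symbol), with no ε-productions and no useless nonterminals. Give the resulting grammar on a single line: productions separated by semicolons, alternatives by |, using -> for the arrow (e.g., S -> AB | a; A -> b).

Nullable: {V}; after ε-elimination: S -> b | bV; V -> b | g | Vb.
No unit productions to eliminate.
TERM: introduce A -> b and substitute in every rule of length ≥2.

S -> b | AV; A -> b; V -> b | g | VA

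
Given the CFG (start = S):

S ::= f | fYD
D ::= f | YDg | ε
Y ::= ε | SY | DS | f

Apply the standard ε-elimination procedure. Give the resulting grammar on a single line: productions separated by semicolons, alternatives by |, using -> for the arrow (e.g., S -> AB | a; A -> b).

Nullable set: {D, Y}.
S -> fYD: Y, D nullable, giving f | fD | fY | fYD.
Drop D -> ε.
D -> YDg: Y, D nullable, giving Dg | YDg | Yg | g.
Drop Y -> ε.
Y -> DS: D nullable, giving DS | S.
Y -> SY: Y nullable, giving S | SY.
Unchanged (no nullable symbols): S -> f; D -> f; Y -> f.

S -> f | fD | fY | fYD; D -> f | g | Dg | Yg | YDg; Y -> S | f | DS | SY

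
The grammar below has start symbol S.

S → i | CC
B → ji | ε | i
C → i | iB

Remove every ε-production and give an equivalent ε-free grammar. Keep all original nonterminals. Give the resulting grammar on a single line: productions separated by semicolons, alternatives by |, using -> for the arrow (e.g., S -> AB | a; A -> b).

Nullable set: {B}.
Drop B -> ε.
C -> iB: B nullable, giving i | iB.
Unchanged (no nullable symbols): S -> CC; S -> i; B -> i; B -> ji; C -> i.

S -> i | CC; B -> i | ji; C -> i | iB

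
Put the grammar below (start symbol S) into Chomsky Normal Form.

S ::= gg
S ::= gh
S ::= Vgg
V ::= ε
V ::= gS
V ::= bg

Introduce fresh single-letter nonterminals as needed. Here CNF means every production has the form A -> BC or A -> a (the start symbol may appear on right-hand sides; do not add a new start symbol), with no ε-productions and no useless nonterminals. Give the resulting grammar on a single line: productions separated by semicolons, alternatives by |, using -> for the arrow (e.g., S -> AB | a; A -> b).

Nullable: {V}; after ε-elimination: S -> gg | gh | Vgg; V -> bg | gS.
No unit productions to eliminate.
TERM: introduce C -> b, A -> g, B -> h and substitute in every rule of length ≥2.
BIN: S -> VAA becomes S -> VD, D -> AA.

S -> AA | AB | VD; A -> g; B -> h; C -> b; D -> AA; V -> AS | CA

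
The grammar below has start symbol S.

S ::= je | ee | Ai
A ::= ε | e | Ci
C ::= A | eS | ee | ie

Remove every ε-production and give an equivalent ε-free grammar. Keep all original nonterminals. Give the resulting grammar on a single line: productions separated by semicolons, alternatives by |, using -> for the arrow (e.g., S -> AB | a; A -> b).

Nullable set: {A, C}.
S -> Ai: A nullable, giving Ai | i.
Drop A -> ε.
A -> Ci: C nullable, giving Ci | i.
C -> A: A nullable, giving A.
Unchanged (no nullable symbols): S -> ee; S -> je; A -> e; C -> eS; C -> ee; C -> ie.

S -> i | Ai | ee | je; A -> e | i | Ci; C -> A | eS | ee | ie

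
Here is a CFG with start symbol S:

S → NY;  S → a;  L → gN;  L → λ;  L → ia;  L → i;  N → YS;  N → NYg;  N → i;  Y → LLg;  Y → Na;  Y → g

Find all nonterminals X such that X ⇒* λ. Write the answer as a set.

{L}

Directly nullable (have an ε-rule): {L}.
Not nullable: N, S, Y — each has a terminal in every rule's right-hand side or depends on a non-nullable symbol.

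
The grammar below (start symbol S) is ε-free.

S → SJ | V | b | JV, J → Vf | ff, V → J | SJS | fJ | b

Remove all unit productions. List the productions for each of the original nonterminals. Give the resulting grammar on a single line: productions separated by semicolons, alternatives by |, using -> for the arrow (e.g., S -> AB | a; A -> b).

Unit productions: S->V, V->J.
Unit pairs (A ⇒* B via units): (S,J), (S,V), (V,J).
S: inherits non-unit rules of {J, S, V} → JV | SJ | SJS | Vf | b | fJ | ff.
J: inherits non-unit rules of {J} → Vf | ff.
V: inherits non-unit rules of {J, V} → SJS | Vf | b | fJ | ff.

S -> b | JV | SJ | Vf | fJ | ff | SJS; J -> Vf | ff; V -> b | Vf | fJ | ff | SJS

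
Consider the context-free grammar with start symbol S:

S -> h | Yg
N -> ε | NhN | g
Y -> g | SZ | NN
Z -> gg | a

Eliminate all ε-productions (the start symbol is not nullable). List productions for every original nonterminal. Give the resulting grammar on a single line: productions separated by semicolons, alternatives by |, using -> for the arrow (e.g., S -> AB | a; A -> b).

Nullable set: {N, Y}.
S -> Yg: Y nullable, giving Yg | g.
Drop N -> ε.
N -> NhN: N, N nullable, giving Nh | NhN | h | hN.
Y -> NN: N, N nullable, giving N | NN.
Unchanged (no nullable symbols): S -> h; N -> g; Y -> SZ; Y -> g; Z -> a; Z -> gg.

S -> g | h | Yg; N -> g | h | Nh | hN | NhN; Y -> N | g | NN | SZ; Z -> a | gg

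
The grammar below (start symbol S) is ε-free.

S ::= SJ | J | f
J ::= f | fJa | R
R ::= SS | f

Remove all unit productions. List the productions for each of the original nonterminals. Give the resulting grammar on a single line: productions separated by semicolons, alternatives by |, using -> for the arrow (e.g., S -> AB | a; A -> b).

S -> f | SJ | SS | fJa; J -> f | SS | fJa; R -> f | SS

Unit productions: J->R, S->J.
Unit pairs (A ⇒* B via units): (J,R), (S,J), (S,R).
S: inherits non-unit rules of {J, R, S} → SJ | SS | f | fJa.
J: inherits non-unit rules of {J, R} → SS | f | fJa.
R: inherits non-unit rules of {R} → SS | f.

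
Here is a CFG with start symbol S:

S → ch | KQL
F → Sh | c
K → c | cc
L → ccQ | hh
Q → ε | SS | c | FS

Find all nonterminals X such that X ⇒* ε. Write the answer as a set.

Directly nullable (have an ε-rule): {Q}.
Not nullable: F, K, L, S — each has a terminal in every rule's right-hand side or depends on a non-nullable symbol.

{Q}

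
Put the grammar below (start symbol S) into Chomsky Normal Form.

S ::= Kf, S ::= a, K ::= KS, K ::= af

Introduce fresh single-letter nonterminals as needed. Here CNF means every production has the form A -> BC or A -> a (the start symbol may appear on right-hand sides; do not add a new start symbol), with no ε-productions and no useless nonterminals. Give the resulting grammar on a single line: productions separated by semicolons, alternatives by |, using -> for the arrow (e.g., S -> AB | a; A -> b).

No ε-productions.
No unit productions to eliminate.
TERM: introduce A -> a, B -> f and substitute in every rule of length ≥2.

S -> a | KB; A -> a; B -> f; K -> AB | KS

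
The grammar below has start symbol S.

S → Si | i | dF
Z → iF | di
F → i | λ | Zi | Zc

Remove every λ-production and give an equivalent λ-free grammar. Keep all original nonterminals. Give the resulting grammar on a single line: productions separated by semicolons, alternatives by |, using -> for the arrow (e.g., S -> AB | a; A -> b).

S -> d | i | Si | dF; F -> i | Zc | Zi; Z -> i | di | iF

Nullable set: {F}.
S -> dF: F nullable, giving d | dF.
Drop F -> λ.
Z -> iF: F nullable, giving i | iF.
Unchanged (no nullable symbols): S -> Si; S -> i; F -> Zc; F -> Zi; F -> i; Z -> di.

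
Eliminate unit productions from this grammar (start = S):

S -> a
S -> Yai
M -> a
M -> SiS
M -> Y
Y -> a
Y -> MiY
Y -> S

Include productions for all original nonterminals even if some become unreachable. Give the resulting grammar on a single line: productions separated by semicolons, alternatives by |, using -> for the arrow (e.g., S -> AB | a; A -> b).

S -> a | Yai; M -> a | MiY | SiS | Yai; Y -> a | MiY | Yai

Unit productions: M->Y, Y->S.
Unit pairs (A ⇒* B via units): (M,S), (M,Y), (Y,S).
S: inherits non-unit rules of {S} → Yai | a.
M: inherits non-unit rules of {M, S, Y} → MiY | SiS | Yai | a.
Y: inherits non-unit rules of {S, Y} → MiY | Yai | a.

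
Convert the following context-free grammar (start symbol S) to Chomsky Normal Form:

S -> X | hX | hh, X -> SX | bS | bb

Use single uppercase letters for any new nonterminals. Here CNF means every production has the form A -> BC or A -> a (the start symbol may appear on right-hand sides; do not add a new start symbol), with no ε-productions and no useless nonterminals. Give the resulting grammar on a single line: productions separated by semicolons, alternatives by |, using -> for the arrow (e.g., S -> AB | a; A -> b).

S -> AA | AS | BB | BX | SX; A -> b; B -> h; X -> AA | AS | SX

No ε-productions.
After unit-elimination: S -> SX | bS | bb | hX | hh; X -> SX | bS | bb.
TERM: introduce A -> b, B -> h and substitute in every rule of length ≥2.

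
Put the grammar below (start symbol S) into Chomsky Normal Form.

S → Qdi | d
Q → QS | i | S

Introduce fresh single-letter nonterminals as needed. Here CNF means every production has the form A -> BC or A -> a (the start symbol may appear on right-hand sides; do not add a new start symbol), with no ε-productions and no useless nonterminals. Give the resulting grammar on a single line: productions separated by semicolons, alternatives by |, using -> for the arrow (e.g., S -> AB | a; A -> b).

No ε-productions.
After unit-elimination: S -> d | Qdi; Q -> d | i | QS | Qdi.
TERM: introduce A -> d, B -> i and substitute in every rule of length ≥2.
BIN: Q -> QAB becomes Q -> QC, C -> AB; S -> QAB becomes S -> QD, D -> AB.

S -> d | QD; A -> d; B -> i; C -> AB; D -> AB; Q -> d | i | QC | QS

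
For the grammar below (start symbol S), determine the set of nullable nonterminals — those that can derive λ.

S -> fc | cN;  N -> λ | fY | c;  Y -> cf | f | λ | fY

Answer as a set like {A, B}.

{N, Y}

Directly nullable (have an ε-rule): {N, Y}.
Not nullable: S — each has a terminal in every rule's right-hand side or depends on a non-nullable symbol.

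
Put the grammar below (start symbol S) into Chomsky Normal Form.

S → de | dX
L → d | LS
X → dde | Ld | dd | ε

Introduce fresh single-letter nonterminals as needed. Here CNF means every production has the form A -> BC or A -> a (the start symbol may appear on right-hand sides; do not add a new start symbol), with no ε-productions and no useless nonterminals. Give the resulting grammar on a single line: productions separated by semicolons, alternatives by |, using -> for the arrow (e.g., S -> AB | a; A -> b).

Nullable: {X}; after ε-elimination: S -> d | dX | de; L -> d | LS; X -> Ld | dd | dde.
No unit productions to eliminate.
TERM: introduce A -> d, B -> e and substitute in every rule of length ≥2.
BIN: X -> AAB becomes X -> AC, C -> AB.

S -> d | AB | AX; A -> d; B -> e; C -> AB; L -> d | LS; X -> AA | AC | LA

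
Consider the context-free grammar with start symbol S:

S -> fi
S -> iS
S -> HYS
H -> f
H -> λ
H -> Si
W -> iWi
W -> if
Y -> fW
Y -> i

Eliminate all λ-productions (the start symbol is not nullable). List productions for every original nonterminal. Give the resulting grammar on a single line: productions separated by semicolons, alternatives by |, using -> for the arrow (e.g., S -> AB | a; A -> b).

Nullable set: {H}.
S -> HYS: H nullable, giving HYS | YS.
Drop H -> λ.
Unchanged (no nullable symbols): S -> fi; S -> iS; H -> Si; H -> f; W -> iWi; W -> if; Y -> fW; Y -> i.

S -> YS | fi | iS | HYS; H -> f | Si; W -> if | iWi; Y -> i | fW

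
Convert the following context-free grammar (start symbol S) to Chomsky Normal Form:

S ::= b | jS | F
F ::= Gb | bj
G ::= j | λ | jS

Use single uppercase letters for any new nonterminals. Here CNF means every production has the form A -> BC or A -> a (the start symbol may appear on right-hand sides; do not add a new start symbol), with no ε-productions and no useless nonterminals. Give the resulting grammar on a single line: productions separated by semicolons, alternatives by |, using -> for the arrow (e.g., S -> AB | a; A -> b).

S -> b | AB | BS | GA; A -> b; B -> j; G -> j | BS

Nullable: {G}; after ε-elimination: S -> F | b | jS; F -> b | Gb | bj; G -> j | jS.
After unit-elimination: S -> b | Gb | bj | jS; F -> b | Gb | bj; G -> j | jS.
TERM: introduce A -> b, B -> j and substitute in every rule of length ≥2.
Drop unreachable/unproductive: F.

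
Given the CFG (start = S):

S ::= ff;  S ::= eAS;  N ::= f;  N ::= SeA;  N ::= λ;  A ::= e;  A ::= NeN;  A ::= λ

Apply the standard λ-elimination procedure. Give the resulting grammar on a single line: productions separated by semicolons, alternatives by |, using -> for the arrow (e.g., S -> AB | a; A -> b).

S -> eS | ff | eAS; A -> e | Ne | eN | NeN; N -> f | Se | SeA

Nullable set: {A, N}.
S -> eAS: A nullable, giving eAS | eS.
Drop A -> λ.
A -> NeN: N, N nullable, giving Ne | NeN | e | eN.
Drop N -> λ.
N -> SeA: A nullable, giving Se | SeA.
Unchanged (no nullable symbols): S -> ff; A -> e; N -> f.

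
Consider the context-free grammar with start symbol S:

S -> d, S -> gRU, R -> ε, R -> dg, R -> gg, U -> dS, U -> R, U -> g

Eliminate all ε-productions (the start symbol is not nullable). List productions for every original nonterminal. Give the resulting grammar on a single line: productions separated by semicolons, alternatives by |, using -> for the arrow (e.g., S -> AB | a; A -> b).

S -> d | g | gR | gU | gRU; R -> dg | gg; U -> R | g | dS

Nullable set: {R, U}.
S -> gRU: R, U nullable, giving g | gR | gRU | gU.
Drop R -> ε.
U -> R: R nullable, giving R.
Unchanged (no nullable symbols): S -> d; R -> dg; R -> gg; U -> dS; U -> g.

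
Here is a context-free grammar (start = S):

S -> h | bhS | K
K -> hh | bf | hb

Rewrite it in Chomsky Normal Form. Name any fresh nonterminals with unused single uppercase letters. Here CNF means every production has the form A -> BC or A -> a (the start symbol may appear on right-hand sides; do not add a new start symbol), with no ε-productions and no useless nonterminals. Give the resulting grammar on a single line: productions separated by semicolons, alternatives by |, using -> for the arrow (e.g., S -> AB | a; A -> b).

No ε-productions.
After unit-elimination: S -> h | bf | hb | hh | bhS; K -> bf | hb | hh.
TERM: introduce A -> b, B -> f, C -> h and substitute in every rule of length ≥2.
BIN: S -> ACS becomes S -> AD, D -> CS.
Drop unreachable/unproductive: K.

S -> h | AB | AD | CA | CC; A -> b; B -> f; C -> h; D -> CS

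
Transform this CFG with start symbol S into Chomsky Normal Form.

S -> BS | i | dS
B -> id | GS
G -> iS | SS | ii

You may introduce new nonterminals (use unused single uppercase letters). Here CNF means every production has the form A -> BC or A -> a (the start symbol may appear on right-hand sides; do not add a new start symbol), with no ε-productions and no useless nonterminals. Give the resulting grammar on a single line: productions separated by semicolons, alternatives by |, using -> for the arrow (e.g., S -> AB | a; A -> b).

S -> i | BS | CS; A -> i; B -> AC | GS; C -> d; G -> AA | AS | SS

No ε-productions.
No unit productions to eliminate.
TERM: introduce C -> d, A -> i and substitute in every rule of length ≥2.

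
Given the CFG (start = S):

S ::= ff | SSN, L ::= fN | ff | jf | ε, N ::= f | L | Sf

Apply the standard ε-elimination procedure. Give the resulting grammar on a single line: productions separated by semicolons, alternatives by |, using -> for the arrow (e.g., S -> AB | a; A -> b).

S -> SS | ff | SSN; L -> f | fN | ff | jf; N -> L | f | Sf

Nullable set: {L, N}.
S -> SSN: N nullable, giving SS | SSN.
Drop L -> ε.
L -> fN: N nullable, giving f | fN.
N -> L: L nullable, giving L.
Unchanged (no nullable symbols): S -> ff; L -> ff; L -> jf; N -> Sf; N -> f.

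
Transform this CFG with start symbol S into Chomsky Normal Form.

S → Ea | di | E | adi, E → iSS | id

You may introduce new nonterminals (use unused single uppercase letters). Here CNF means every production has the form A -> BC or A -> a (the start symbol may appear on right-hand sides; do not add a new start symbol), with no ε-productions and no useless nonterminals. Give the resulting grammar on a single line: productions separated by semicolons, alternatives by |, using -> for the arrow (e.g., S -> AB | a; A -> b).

S -> AB | AF | BA | CG | EC; A -> i; B -> d; C -> a; D -> SS; E -> AB | AD; F -> SS; G -> BA

No ε-productions.
After unit-elimination: S -> Ea | di | id | adi | iSS; E -> id | iSS.
TERM: introduce C -> a, B -> d, A -> i and substitute in every rule of length ≥2.
BIN: E -> ASS becomes E -> AD, D -> SS; S -> ASS becomes S -> AF, F -> SS; S -> CBA becomes S -> CG, G -> BA.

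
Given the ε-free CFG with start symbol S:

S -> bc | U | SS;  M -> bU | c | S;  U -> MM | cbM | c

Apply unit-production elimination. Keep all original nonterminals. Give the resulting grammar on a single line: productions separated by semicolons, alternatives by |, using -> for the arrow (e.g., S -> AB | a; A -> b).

S -> c | MM | SS | bc | cbM; M -> c | MM | SS | bU | bc | cbM; U -> c | MM | cbM

Unit productions: M->S, S->U.
Unit pairs (A ⇒* B via units): (M,S), (M,U), (S,U).
S: inherits non-unit rules of {S, U} → MM | SS | bc | c | cbM.
M: inherits non-unit rules of {M, S, U} → MM | SS | bU | bc | c | cbM.
U: inherits non-unit rules of {U} → MM | c | cbM.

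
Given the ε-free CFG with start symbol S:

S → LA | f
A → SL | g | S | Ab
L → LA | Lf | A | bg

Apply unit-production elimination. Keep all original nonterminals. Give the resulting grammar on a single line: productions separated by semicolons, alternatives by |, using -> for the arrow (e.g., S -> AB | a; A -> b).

S -> f | LA; A -> f | g | Ab | LA | SL; L -> f | g | Ab | LA | Lf | SL | bg

Unit productions: A->S, L->A.
Unit pairs (A ⇒* B via units): (A,S), (L,A), (L,S).
S: inherits non-unit rules of {S} → LA | f.
A: inherits non-unit rules of {A, S} → Ab | LA | SL | f | g.
L: inherits non-unit rules of {A, L, S} → Ab | LA | Lf | SL | bg | f | g.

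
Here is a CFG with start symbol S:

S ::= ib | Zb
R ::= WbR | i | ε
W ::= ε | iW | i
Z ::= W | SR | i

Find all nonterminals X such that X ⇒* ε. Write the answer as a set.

{R, W, Z}

Directly nullable (have an ε-rule): {R, W}.
Z is nullable via Z -> W (every symbol on the right is already known nullable).
Not nullable: S — each has a terminal in every rule's right-hand side or depends on a non-nullable symbol.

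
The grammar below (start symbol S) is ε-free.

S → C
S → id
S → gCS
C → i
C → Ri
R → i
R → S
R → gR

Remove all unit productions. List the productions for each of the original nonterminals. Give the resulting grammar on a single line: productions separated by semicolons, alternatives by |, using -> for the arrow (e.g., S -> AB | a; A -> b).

Unit productions: R->S, S->C.
Unit pairs (A ⇒* B via units): (R,C), (R,S), (S,C).
S: inherits non-unit rules of {C, S} → Ri | gCS | i | id.
C: inherits non-unit rules of {C} → Ri | i.
R: inherits non-unit rules of {C, R, S} → Ri | gCS | gR | i | id.

S -> i | Ri | id | gCS; C -> i | Ri; R -> i | Ri | gR | id | gCS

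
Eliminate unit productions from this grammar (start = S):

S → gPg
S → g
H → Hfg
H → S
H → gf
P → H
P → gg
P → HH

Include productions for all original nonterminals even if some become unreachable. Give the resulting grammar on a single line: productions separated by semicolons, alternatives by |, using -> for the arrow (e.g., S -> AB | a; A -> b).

S -> g | gPg; H -> g | gf | Hfg | gPg; P -> g | HH | gf | gg | Hfg | gPg

Unit productions: H->S, P->H.
Unit pairs (A ⇒* B via units): (H,S), (P,H), (P,S).
S: inherits non-unit rules of {S} → g | gPg.
H: inherits non-unit rules of {H, S} → Hfg | g | gPg | gf.
P: inherits non-unit rules of {H, P, S} → HH | Hfg | g | gPg | gf | gg.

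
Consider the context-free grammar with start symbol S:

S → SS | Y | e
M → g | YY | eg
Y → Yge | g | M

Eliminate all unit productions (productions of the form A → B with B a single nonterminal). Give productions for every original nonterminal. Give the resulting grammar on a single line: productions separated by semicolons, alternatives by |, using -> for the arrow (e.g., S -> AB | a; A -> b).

Unit productions: S->Y, Y->M.
Unit pairs (A ⇒* B via units): (S,M), (S,Y), (Y,M).
S: inherits non-unit rules of {M, S, Y} → SS | YY | Yge | e | eg | g.
M: inherits non-unit rules of {M} → YY | eg | g.
Y: inherits non-unit rules of {M, Y} → YY | Yge | eg | g.

S -> e | g | SS | YY | eg | Yge; M -> g | YY | eg; Y -> g | YY | eg | Yge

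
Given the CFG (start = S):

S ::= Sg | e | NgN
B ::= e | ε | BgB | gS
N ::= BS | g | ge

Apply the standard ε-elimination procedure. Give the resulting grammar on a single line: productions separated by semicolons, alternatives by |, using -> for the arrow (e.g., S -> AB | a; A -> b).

S -> e | Sg | NgN; B -> e | g | Bg | gB | gS | BgB; N -> S | g | BS | ge

Nullable set: {B}.
Drop B -> ε.
B -> BgB: B, B nullable, giving Bg | BgB | g | gB.
N -> BS: B nullable, giving BS | S.
Unchanged (no nullable symbols): S -> NgN; S -> Sg; S -> e; B -> e; B -> gS; N -> g; N -> ge.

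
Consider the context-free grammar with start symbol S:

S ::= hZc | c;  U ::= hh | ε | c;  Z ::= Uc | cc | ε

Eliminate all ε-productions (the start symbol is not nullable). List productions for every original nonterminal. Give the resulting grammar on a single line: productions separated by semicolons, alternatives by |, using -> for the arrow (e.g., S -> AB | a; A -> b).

Nullable set: {U, Z}.
S -> hZc: Z nullable, giving hZc | hc.
Drop U -> ε.
Drop Z -> ε.
Z -> Uc: U nullable, giving Uc | c.
Unchanged (no nullable symbols): S -> c; U -> c; U -> hh; Z -> cc.

S -> c | hc | hZc; U -> c | hh; Z -> c | Uc | cc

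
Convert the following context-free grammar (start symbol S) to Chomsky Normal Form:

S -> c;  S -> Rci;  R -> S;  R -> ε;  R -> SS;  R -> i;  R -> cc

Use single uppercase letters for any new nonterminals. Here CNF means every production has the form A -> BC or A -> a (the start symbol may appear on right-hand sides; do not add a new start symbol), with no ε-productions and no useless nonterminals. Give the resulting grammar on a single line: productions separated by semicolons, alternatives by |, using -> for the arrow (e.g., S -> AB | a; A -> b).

S -> c | AB | RD; A -> c; B -> i; C -> AB; D -> AB; R -> c | i | AA | AB | RC | SS

Nullable: {R}; after ε-elimination: S -> c | ci | Rci; R -> S | i | SS | cc.
After unit-elimination: S -> c | ci | Rci; R -> c | i | SS | cc | ci | Rci.
TERM: introduce A -> c, B -> i and substitute in every rule of length ≥2.
BIN: R -> RAB becomes R -> RC, C -> AB; S -> RAB becomes S -> RD, D -> AB.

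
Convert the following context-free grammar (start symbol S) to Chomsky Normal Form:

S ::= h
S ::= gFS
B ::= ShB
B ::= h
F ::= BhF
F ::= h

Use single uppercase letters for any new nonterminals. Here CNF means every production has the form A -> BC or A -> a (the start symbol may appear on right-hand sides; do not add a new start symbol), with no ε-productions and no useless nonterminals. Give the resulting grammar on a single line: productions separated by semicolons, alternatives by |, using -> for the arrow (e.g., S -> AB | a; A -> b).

No ε-productions.
No unit productions to eliminate.
TERM: introduce C -> g, A -> h and substitute in every rule of length ≥2.
BIN: B -> SAB becomes B -> SD, D -> AB; F -> BAF becomes F -> BE, E -> AF; S -> CFS becomes S -> CG, G -> FS.

S -> h | CG; A -> h; B -> h | SD; C -> g; D -> AB; E -> AF; F -> h | BE; G -> FS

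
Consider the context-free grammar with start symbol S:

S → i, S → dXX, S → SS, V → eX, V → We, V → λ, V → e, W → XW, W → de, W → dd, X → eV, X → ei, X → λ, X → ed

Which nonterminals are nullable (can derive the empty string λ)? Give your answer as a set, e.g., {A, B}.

Directly nullable (have an ε-rule): {V, X}.
Not nullable: S, W — each has a terminal in every rule's right-hand side or depends on a non-nullable symbol.

{V, X}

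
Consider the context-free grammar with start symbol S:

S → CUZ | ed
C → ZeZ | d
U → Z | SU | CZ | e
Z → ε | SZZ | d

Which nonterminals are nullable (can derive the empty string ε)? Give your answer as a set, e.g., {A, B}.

Directly nullable (have an ε-rule): {Z}.
U is nullable via U -> Z (every symbol on the right is already known nullable).
Not nullable: C, S — each has a terminal in every rule's right-hand side or depends on a non-nullable symbol.

{U, Z}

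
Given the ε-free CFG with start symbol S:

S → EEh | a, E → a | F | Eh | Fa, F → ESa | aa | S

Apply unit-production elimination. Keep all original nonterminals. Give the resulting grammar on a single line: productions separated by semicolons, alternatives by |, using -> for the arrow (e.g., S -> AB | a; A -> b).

S -> a | EEh; E -> a | Eh | Fa | aa | EEh | ESa; F -> a | aa | EEh | ESa

Unit productions: E->F, F->S.
Unit pairs (A ⇒* B via units): (E,F), (E,S), (F,S).
S: inherits non-unit rules of {S} → EEh | a.
E: inherits non-unit rules of {E, F, S} → EEh | ESa | Eh | Fa | a | aa.
F: inherits non-unit rules of {F, S} → EEh | ESa | a | aa.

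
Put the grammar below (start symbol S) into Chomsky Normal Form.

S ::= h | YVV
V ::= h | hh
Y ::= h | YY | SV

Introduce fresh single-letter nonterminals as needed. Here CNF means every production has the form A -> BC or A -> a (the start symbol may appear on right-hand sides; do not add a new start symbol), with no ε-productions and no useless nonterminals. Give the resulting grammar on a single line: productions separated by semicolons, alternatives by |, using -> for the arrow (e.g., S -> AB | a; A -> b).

S -> h | YB; A -> h; B -> VV; V -> h | AA; Y -> h | SV | YY

No ε-productions.
No unit productions to eliminate.
TERM: introduce A -> h and substitute in every rule of length ≥2.
BIN: S -> YVV becomes S -> YB, B -> VV.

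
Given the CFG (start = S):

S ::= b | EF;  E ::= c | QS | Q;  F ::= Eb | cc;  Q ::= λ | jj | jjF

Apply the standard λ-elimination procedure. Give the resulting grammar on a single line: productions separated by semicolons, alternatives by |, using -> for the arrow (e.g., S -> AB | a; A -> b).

Nullable set: {E, Q}.
S -> EF: E nullable, giving EF | F.
E -> Q: Q nullable, giving Q.
E -> QS: Q nullable, giving QS | S.
F -> Eb: E nullable, giving Eb | b.
Drop Q -> λ.
Unchanged (no nullable symbols): S -> b; E -> c; F -> cc; Q -> jj; Q -> jjF.

S -> F | b | EF; E -> Q | S | c | QS; F -> b | Eb | cc; Q -> jj | jjF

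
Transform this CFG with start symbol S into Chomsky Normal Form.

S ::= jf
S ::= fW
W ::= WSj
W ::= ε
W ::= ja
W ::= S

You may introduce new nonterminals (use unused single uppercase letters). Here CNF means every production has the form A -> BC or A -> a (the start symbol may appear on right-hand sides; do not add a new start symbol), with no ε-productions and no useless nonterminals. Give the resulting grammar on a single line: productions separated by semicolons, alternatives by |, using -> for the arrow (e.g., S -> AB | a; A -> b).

Nullable: {W}; after ε-elimination: S -> f | fW | jf; W -> S | Sj | ja | WSj.
After unit-elimination: S -> f | fW | jf; W -> f | Sj | fW | ja | jf | WSj.
TERM: introduce C -> a, A -> f, B -> j and substitute in every rule of length ≥2.
BIN: W -> WSB becomes W -> WD, D -> SB.

S -> f | AW | BA; A -> f; B -> j; C -> a; D -> SB; W -> f | AW | BA | BC | SB | WD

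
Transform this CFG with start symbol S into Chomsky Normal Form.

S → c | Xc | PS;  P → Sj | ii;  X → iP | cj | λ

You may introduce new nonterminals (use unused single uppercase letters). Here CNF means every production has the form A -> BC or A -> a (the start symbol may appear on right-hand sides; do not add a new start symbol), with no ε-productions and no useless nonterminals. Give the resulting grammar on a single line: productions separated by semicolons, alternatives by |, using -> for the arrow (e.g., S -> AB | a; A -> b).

S -> c | PS | XC; A -> j; B -> i; C -> c; P -> BB | SA; X -> BP | CA

Nullable: {X}; after ε-elimination: S -> c | PS | Xc; P -> Sj | ii; X -> cj | iP.
No unit productions to eliminate.
TERM: introduce C -> c, B -> i, A -> j and substitute in every rule of length ≥2.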